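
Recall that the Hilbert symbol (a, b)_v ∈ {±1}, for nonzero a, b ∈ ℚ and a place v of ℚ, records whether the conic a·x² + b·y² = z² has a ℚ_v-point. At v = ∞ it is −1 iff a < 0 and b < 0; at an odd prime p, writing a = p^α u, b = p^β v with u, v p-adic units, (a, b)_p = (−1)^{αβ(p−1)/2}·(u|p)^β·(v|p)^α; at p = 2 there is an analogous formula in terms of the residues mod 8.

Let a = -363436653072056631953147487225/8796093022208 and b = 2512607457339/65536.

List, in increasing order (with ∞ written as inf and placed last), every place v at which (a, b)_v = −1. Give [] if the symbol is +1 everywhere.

Mod squares: a ≡ -6578, b ≡ 8211. Check v ∈ {∞, 2, 3, 5, 7, 11, 13, 17, 23, 41}.
v=17: a=17^6·(≡8), b=17^3·(≡6) mod 17; (8|17)=+1, (6|17)=-1; (−1)^{6·3·8}·(+1)^3·(-1)^6 = +1.
v=2: v_2(a)=-43, v_2(b)=-16; units ≡ 7, 3 (mod 8); ε·ε+αω+βω = 1·1+-43·1+-16·0 ≡ 0  ⇒  (a,b)_2 = +1.
v=23: a=23^3·(≡3), b=23^1·(≡3) mod 23; (3|23)=+1, (3|23)=+1; (−1)^{3·1·11}·(+1)^1·(+1)^3 = -1.
v=5: a=5^2·(≡2), b=5^0·(≡4) mod 5; (2|5)=-1, (4|5)=+1; (−1)^{2·0·2}·(-1)^0·(+1)^2 = +1.
v=13: a=13^1·(≡10), b=13^0·(≡6) mod 13; (10|13)=+1, (6|13)=-1; (−1)^{1·0·6}·(+1)^0·(-1)^1 = -1.
v=7: a=7^10·(≡1), b=7^7·(≡1) mod 7; (1|7)=+1, (1|7)=+1; (−1)^{10·7·3}·(+1)^7·(+1)^10 = +1.
v=∞: -6578 < 0 and 8211 > 0  ⇒  (a,b)_∞ = +1.
v=11: a=11^1·(≡6), b=11^0·(≡5) mod 11; (6|11)=-1, (5|11)=+1; (−1)^{1·0·5}·(-1)^0·(+1)^1 = +1.
v=3: a=3^6·(≡1), b=3^3·(≡1) mod 3; (1|3)=+1, (1|3)=+1; (−1)^{6·3·1}·(+1)^3·(+1)^6 = +1.
v=41: a=41^2·(≡39), b=41^0·(≡15) mod 41; (39|41)=+1, (15|41)=-1; (−1)^{2·0·20}·(+1)^0·(-1)^2 = +1.
|Ram(-6578, 8211)| = 2, even; anisotropic at {13, 23}.

[13, 23]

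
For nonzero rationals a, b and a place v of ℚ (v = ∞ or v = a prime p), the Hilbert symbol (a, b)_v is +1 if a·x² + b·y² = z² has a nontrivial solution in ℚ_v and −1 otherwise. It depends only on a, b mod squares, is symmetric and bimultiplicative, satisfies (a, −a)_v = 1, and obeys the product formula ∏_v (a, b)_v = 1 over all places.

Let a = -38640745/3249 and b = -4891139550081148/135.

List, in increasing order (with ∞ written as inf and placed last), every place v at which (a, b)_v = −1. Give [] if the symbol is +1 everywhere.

[2, 3, 17, 23, 37, inf]

Mod squares: a ≡ -1105, b ≡ -2304810105. Check v ∈ {∞, 2, 3, 5, 7, 11, 13, 17, 19, 23, 31, 37, 43}.
v=3: a=3^-2·(≡2), b=3^-3·(≡1) mod 3; (2|3)=-1, (1|3)=+1; (−1)^{-2·-3·1}·(-1)^-3·(+1)^-2 = -1.
v=23: a=23^0·(≡10), b=23^1·(≡6) mod 23; (10|23)=-1, (6|23)=+1; (−1)^{0·1·11}·(-1)^1·(+1)^0 = -1.
v=∞: -1105 < 0 and -2304810105 < 0  ⇒  (a,b)_∞ = -1.
v=13: a=13^1·(≡6), b=13^3·(≡6) mod 13; (6|13)=-1, (6|13)=-1; (−1)^{1·3·6}·(-1)^3·(-1)^1 = +1.
v=2: v_2(a)=0, v_2(b)=2; units ≡ 7, 7 (mod 8); ε·ε+αω+βω = 1·1+0·0+2·0 ≡ 1  ⇒  (a,b)_2 = -1.
v=5: a=5^1·(≡4), b=5^-1·(≡1) mod 5; (4|5)=+1, (1|5)=+1; (−1)^{1·-1·2}·(+1)^-1·(+1)^1 = +1.
v=7: a=7^0·(≡4), b=7^2·(≡2) mod 7; (4|7)=+1, (2|7)=+1; (−1)^{0·2·3}·(+1)^2·(+1)^0 = +1.
v=11: a=11^2·(≡10), b=11^0·(≡7) mod 11; (10|11)=-1, (7|11)=-1; (−1)^{2·0·5}·(-1)^0·(-1)^2 = +1.
v=19: a=19^-2·(≡16), b=19^1·(≡6) mod 19; (16|19)=+1, (6|19)=+1; (−1)^{-2·1·9}·(+1)^1·(+1)^-2 = +1.
v=37: a=37^0·(≡13), b=37^1·(≡25) mod 37; (13|37)=-1, (25|37)=+1; (−1)^{0·1·18}·(-1)^1·(+1)^0 = -1.
v=31: a=31^0·(≡24), b=31^2·(≡3) mod 31; (24|31)=-1, (3|31)=-1; (−1)^{0·2·15}·(-1)^2·(-1)^0 = +1.
v=17: a=17^3·(≡3), b=17^1·(≡1) mod 17; (3|17)=-1, (1|17)=+1; (−1)^{3·1·8}·(-1)^1·(+1)^3 = -1.
v=43: a=43^0·(≡9), b=43^1·(≡5) mod 43; (9|43)=+1, (5|43)=-1; (−1)^{0·1·21}·(+1)^1·(-1)^0 = +1.
Ram(-1105, -2304810105) = {2, 3, 17, 23, 37, ∞}; no ℚ_2-point on the conic.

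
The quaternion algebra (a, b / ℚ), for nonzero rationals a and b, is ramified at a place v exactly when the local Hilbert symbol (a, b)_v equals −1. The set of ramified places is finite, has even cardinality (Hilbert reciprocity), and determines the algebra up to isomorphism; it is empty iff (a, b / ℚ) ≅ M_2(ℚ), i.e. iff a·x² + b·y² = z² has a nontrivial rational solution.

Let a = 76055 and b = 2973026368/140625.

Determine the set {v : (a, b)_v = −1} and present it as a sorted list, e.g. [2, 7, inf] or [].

Mod squares: a ≡ 76055, b ≡ 274873. Check v ∈ {∞, 2, 3, 5, 7, 13, 17, 19, 23, 37, 41, 53}.
v=17: a=17^0·(≡14), b=17^1·(≡8) mod 17; (14|17)=-1, (8|17)=+1; (−1)^{0·1·8}·(-1)^1·(+1)^0 = -1.
v=41: a=41^1·(≡10), b=41^0·(≡39) mod 41; (10|41)=+1, (39|41)=+1; (−1)^{1·0·20}·(+1)^0·(+1)^1 = +1.
v=5: a=5^1·(≡1), b=5^-6·(≡2) mod 5; (1|5)=+1, (2|5)=-1; (−1)^{1·-6·2}·(+1)^-6·(-1)^1 = -1.
v=2: v_2(a)=0, v_2(b)=6; units ≡ 7, 1 (mod 8); ε·ε+αω+βω = 1·0+0·0+6·0 ≡ 0  ⇒  (a,b)_2 = +1.
v=3: a=3^0·(≡2), b=3^-2·(≡1) mod 3; (2|3)=-1, (1|3)=+1; (−1)^{0·-2·1}·(-1)^-2·(+1)^0 = +1.
v=13: a=13^0·(≡5), b=13^2·(≡3) mod 13; (5|13)=-1, (3|13)=+1; (−1)^{0·2·6}·(-1)^2·(+1)^0 = +1.
v=∞: 76055 > 0 and 274873 > 0  ⇒  (a,b)_∞ = +1.
v=53: a=53^1·(≡4), b=53^0·(≡17) mod 53; (4|53)=+1, (17|53)=+1; (−1)^{1·0·26}·(+1)^0·(+1)^1 = +1.
v=23: a=23^0·(≡17), b=23^1·(≡5) mod 23; (17|23)=-1, (5|23)=-1; (−1)^{0·1·11}·(-1)^1·(-1)^0 = -1.
v=19: a=19^0·(≡17), b=19^1·(≡13) mod 19; (17|19)=+1, (13|19)=-1; (−1)^{0·1·9}·(+1)^1·(-1)^0 = +1.
v=37: a=37^0·(≡20), b=37^1·(≡8) mod 37; (20|37)=-1, (8|37)=-1; (−1)^{0·1·18}·(-1)^1·(-1)^0 = -1.
v=7: a=7^1·(≡1), b=7^0·(≡2) mod 7; (1|7)=+1, (2|7)=+1; (−1)^{1·0·3}·(+1)^0·(+1)^1 = +1.
|Ram(76055, 274873)| = 4, even; anisotropic at {5, 17, 23, 37}.

[5, 17, 23, 37]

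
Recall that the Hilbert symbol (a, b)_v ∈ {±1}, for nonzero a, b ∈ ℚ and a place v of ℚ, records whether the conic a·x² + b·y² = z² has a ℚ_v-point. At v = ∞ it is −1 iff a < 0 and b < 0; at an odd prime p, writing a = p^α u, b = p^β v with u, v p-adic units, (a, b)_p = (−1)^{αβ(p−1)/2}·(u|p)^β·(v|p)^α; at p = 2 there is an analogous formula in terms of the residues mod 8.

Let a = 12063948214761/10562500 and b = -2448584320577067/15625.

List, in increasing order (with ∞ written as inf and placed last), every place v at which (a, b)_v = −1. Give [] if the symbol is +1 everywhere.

Mod squares: a ≡ 3441, b ≡ -43. Check v ∈ {∞, 2, 3, 5, 13, 17, 31, 37, 43}.
v=5: a=5^-6·(≡1), b=5^-6·(≡3) mod 5; (1|5)=+1, (3|5)=-1; (−1)^{-6·-6·2}·(+1)^-6·(-1)^-6 = +1.
v=17: a=17^2·(≡5), b=17^2·(≡16) mod 17; (5|17)=-1, (16|17)=+1; (−1)^{2·2·8}·(-1)^2·(+1)^2 = +1.
v=31: a=31^1·(≡28), b=31^2·(≡5) mod 31; (28|31)=+1, (5|31)=+1; (−1)^{1·2·15}·(+1)^2·(+1)^1 = +1.
v=13: a=13^-2·(≡3), b=13^0·(≡10) mod 13; (3|13)=+1, (10|13)=+1; (−1)^{-2·0·6}·(+1)^0·(+1)^-2 = +1.
v=43: a=43^2·(≡15), b=43^3·(≡39) mod 43; (15|43)=+1, (39|43)=-1; (−1)^{2·3·21}·(+1)^3·(-1)^2 = +1.
v=2: v_2(a)=-2, v_2(b)=0; units ≡ 1, 5 (mod 8); ε·ε+αω+βω = 0·0+-2·1+0·0 ≡ 0  ⇒  (a,b)_2 = +1.
v=3: a=3^9·(≡1), b=3^4·(≡2) mod 3; (1|3)=+1, (2|3)=-1; (−1)^{9·4·1}·(+1)^4·(-1)^9 = -1.
v=∞: 3441 > 0 and -43 < 0  ⇒  (a,b)_∞ = +1.
v=37: a=37^1·(≡32), b=37^2·(≡20) mod 37; (32|37)=-1, (20|37)=-1; (−1)^{1·2·18}·(-1)^2·(-1)^1 = -1.
(3441, -43 / ℚ) ramifies at {3, 37}: a division algebra.

[3, 37]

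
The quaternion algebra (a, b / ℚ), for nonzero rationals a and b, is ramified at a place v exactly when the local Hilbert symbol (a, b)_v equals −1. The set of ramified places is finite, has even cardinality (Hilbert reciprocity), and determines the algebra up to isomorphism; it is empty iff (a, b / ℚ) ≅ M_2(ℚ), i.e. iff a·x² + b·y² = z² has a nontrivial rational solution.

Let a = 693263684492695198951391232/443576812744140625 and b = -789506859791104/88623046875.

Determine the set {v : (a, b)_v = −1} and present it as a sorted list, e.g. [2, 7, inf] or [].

Mod squares: a ≡ 7, b ≡ -273. Check v ∈ {∞, 2, 3, 5, 7, 11, 13, 17, 31}.
v=3: a=3^2·(≡1), b=3^-1·(≡2) mod 3; (1|3)=+1, (2|3)=-1; (−1)^{2·-1·1}·(+1)^-1·(-1)^2 = +1.
v=5: a=5^-18·(≡2), b=5^-12·(≡2) mod 5; (2|5)=-1, (2|5)=-1; (−1)^{-18·-12·2}·(-1)^-12·(-1)^-18 = +1.
v=∞: 7 > 0 and -273 < 0  ⇒  (a,b)_∞ = +1.
v=17: a=17^6·(≡11), b=17^4·(≡1) mod 17; (11|17)=-1, (1|17)=+1; (−1)^{6·4·8}·(-1)^4·(+1)^6 = +1.
v=7: a=7^9·(≡2), b=7^5·(≡5) mod 7; (2|7)=+1, (5|7)=-1; (−1)^{9·5·3}·(+1)^5·(-1)^9 = +1.
v=11: a=11^-2·(≡6), b=11^-2·(≡2) mod 11; (6|11)=-1, (2|11)=-1; (−1)^{-2·-2·5}·(-1)^-2·(-1)^-2 = +1.
v=2: v_2(a)=14, v_2(b)=8; units ≡ 7, 7 (mod 8); ε·ε+αω+βω = 1·1+14·0+8·0 ≡ 1  ⇒  (a,b)_2 = -1.
v=13: a=13^6·(≡7), b=13^3·(≡7) mod 13; (7|13)=-1, (7|13)=-1; (−1)^{6·3·6}·(-1)^3·(-1)^6 = -1.
v=31: a=31^-2·(≡14), b=31^0·(≡3) mod 31; (14|31)=+1, (3|31)=-1; (−1)^{-2·0·15}·(+1)^0·(-1)^-2 = +1.
|Ram(7, -273)| = 2, even; anisotropic at {2, 13}.

[2, 13]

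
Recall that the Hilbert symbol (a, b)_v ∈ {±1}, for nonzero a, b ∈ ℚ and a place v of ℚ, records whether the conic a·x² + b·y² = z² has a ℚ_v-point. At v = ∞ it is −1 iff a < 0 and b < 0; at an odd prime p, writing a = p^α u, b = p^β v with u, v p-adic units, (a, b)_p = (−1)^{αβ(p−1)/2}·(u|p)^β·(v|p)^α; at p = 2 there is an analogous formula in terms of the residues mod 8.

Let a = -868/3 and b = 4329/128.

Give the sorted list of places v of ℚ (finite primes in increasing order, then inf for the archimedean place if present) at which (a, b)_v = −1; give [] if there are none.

[2, 3, 7, 37]

Mod squares: a ≡ -651, b ≡ 962. Check v ∈ {∞, 2, 3, 7, 13, 31, 37}.
v=3: a=3^-1·(≡2), b=3^2·(≡2) mod 3; (2|3)=-1, (2|3)=-1; (−1)^{-1·2·1}·(-1)^2·(-1)^-1 = -1.
v=13: a=13^0·(≡1), b=13^1·(≡9) mod 13; (1|13)=+1, (9|13)=+1; (−1)^{0·1·6}·(+1)^1·(+1)^0 = +1.
v=2: v_2(a)=2, v_2(b)=-7; units ≡ 5, 1 (mod 8); ε·ε+αω+βω = 0·0+2·0+-7·1 ≡ 1  ⇒  (a,b)_2 = -1.
v=7: a=7^1·(≡3), b=7^0·(≡5) mod 7; (3|7)=-1, (5|7)=-1; (−1)^{1·0·3}·(-1)^0·(-1)^1 = -1.
v=31: a=31^1·(≡1), b=31^0·(≡5) mod 31; (1|31)=+1, (5|31)=+1; (−1)^{1·0·15}·(+1)^0·(+1)^1 = +1.
v=∞: -651 < 0 and 962 > 0  ⇒  (a,b)_∞ = +1.
v=37: a=37^0·(≡19), b=37^1·(≡33) mod 37; (19|37)=-1, (33|37)=+1; (−1)^{0·1·18}·(-1)^1·(+1)^0 = -1.
|Ram(-651, 962)| = 4, even; anisotropic at {2, 3, 7, 37}.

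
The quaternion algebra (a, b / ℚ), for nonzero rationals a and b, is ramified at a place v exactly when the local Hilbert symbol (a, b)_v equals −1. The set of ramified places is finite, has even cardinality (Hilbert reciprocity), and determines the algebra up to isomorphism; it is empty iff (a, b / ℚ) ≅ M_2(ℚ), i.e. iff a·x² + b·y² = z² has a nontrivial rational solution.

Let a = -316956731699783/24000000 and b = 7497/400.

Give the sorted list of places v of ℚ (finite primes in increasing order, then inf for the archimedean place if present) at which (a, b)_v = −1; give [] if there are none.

[3, 31]

Mod squares: a ≡ -3162, b ≡ 17. Check v ∈ {∞, 2, 3, 5, 7, 17, 19, 31}.
v=7: a=7^8·(≡4), b=7^2·(≡6) mod 7; (4|7)=+1, (6|7)=-1; (−1)^{8·2·3}·(+1)^2·(-1)^8 = +1.
v=17: a=17^3·(≡16), b=17^1·(≡15) mod 17; (16|17)=+1, (15|17)=+1; (−1)^{3·1·8}·(+1)^1·(+1)^3 = +1.
v=3: a=3^-1·(≡2), b=3^2·(≡2) mod 3; (2|3)=-1, (2|3)=-1; (−1)^{-1·2·1}·(-1)^2·(-1)^-1 = -1.
v=31: a=31^1·(≡15), b=31^0·(≡12) mod 31; (15|31)=-1, (12|31)=-1; (−1)^{1·0·15}·(-1)^0·(-1)^1 = -1.
v=2: v_2(a)=-9, v_2(b)=-4; units ≡ 3, 1 (mod 8); ε·ε+αω+βω = 1·0+-9·0+-4·1 ≡ 0  ⇒  (a,b)_2 = +1.
v=∞: -3162 < 0 and 17 > 0  ⇒  (a,b)_∞ = +1.
v=19: a=19^2·(≡4), b=19^0·(≡11) mod 19; (4|19)=+1, (11|19)=+1; (−1)^{2·0·9}·(+1)^0·(+1)^2 = +1.
v=5: a=5^-6·(≡2), b=5^-2·(≡2) mod 5; (2|5)=-1, (2|5)=-1; (−1)^{-6·-2·2}·(-1)^-2·(-1)^-6 = +1.
|Ram(-3162, 17)| = 2, even; anisotropic at {3, 31}.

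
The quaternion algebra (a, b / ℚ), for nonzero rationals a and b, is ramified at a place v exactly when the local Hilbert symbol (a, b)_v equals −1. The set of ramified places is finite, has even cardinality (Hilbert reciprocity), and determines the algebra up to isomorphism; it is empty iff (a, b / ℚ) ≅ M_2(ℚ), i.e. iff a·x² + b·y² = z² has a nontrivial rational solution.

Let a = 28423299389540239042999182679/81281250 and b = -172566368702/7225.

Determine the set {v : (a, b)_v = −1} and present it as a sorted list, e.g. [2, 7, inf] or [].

(a, b) ≡ (45182, -216398) mod (ℚ^×)²; places V = {2, 3, 5, 7, 13, 17, 19, 29, 41, 47, ∞}.
(a,b)_3: α=-2, u≡2; β=0, v≡1 (mod 3); (2|3)=-1, (1|3)=+1; sign (−1)^0·-1^0·+1^-2 = +1.
(a,b)_13: α=4, u≡11; β=1, v≡6 (mod 13); (11|13)=-1, (6|13)=-1; sign (−1)^0·-1^1·-1^4 = -1.
(a,b)_∞: sgn(45182)=+, sgn(-216398)=−, so +1.
(a,b)_5: α=-6, u≡2; β=-2, v≡2 (mod 5); (2|5)=-1, (2|5)=-1; sign (−1)^0·-1^-2·-1^-6 = +1.
(a,b)_47: α=4, u≡10; β=2, v≡21 (mod 47); (10|47)=-1, (21|47)=+1; sign (−1)^0·-1^2·+1^4 = +1.
(a,b)_41: α=3, u≡33; β=1, v≡17 (mod 41); (33|41)=+1, (17|41)=-1; sign (−1)^0·+1^1·-1^3 = -1.
(a,b)_2: α=-1, β=1; u≡7, v≡1 (mod 8); ε(u)ε(v)=1·0, αω(v)=-1·0, βω(u)=1·0; sum ≡ 0  ⇒  +1.
(a,b)_17: α=-2, u≡15; β=-2, v≡11 (mod 17); (15|17)=+1, (11|17)=-1; sign (−1)^0·+1^-2·-1^-2 = +1.
(a,b)_7: α=2, u≡1; β=1, v≡3 (mod 7); (1|7)=+1, (3|7)=-1; sign (−1)^0·+1^1·-1^2 = +1.
(a,b)_29: α=3, u≡17; β=1, v≡6 (mod 29); (17|29)=-1, (6|29)=+1; sign (−1)^0·-1^1·+1^3 = -1.
(a,b)_19: α=5, u≡15; β=2, v≡12 (mod 19); (15|19)=-1, (12|19)=-1; sign (−1)^0·-1^2·-1^5 = -1.
|Ram(45182, -216398)| = 4, even; anisotropic at {13, 19, 29, 41}.

[13, 19, 29, 41]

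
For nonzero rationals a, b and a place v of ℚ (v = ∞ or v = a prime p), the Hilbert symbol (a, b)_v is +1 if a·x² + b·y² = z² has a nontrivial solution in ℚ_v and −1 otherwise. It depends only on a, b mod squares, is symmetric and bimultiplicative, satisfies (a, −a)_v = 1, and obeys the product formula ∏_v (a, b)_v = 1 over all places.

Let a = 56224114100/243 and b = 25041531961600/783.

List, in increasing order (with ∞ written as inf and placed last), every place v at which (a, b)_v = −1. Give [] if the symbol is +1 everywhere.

(a, b) ≡ (284487, 2927463) mod (ℚ^×)²; places V = {2, 3, 5, 7, 11, 19, 23, 29, 31, ∞}.
(a,b)_3: α=-5, u≡2; β=-3, v≡2 (mod 3); (2|3)=-1, (2|3)=-1; sign (−1)^1·-1^-3·-1^-5 = -1.
(a,b)_31: α=1, u≡19; β=2, v≡4 (mod 31); (19|31)=+1, (4|31)=+1; sign (−1)^0·+1^2·+1^1 = +1.
(a,b)_23: α=1, u≡1; β=1, v≡10 (mod 23); (1|23)=+1, (10|23)=-1; sign (−1)^1·+1^1·-1^1 = +1.
(a,b)_29: α=0, u≡11; β=-1, v≡27 (mod 29); (11|29)=-1, (27|29)=-1; sign (−1)^0·-1^-1·-1^0 = -1.
(a,b)_2: α=2, β=8; u≡7, v≡7 (mod 8); ε(u)ε(v)=1·1, αω(v)=2·0, βω(u)=8·0; sum ≡ 1  ⇒  -1.
(a,b)_19: α=1, u≡17; β=1, v≡16 (mod 19); (17|19)=+1, (16|19)=+1; sign (−1)^1·+1^1·+1^1 = -1.
(a,b)_∞: sgn(284487)=+, sgn(2927463)=+, so +1.
(a,b)_5: α=2, u≡3; β=2, v≡3 (mod 5); (3|5)=-1, (3|5)=-1; sign (−1)^0·-1^2·-1^2 = +1.
(a,b)_7: α=3, u≡3; β=1, v≡2 (mod 7); (3|7)=-1, (2|7)=+1; sign (−1)^1·-1^1·+1^3 = +1.
(a,b)_11: α=2, u≡1; β=3, v≡7 (mod 11); (1|11)=+1, (7|11)=-1; sign (−1)^0·+1^3·-1^2 = +1.
|Ram(284487, 2927463)| = 4, even; anisotropic at {2, 3, 19, 29}.

[2, 3, 19, 29]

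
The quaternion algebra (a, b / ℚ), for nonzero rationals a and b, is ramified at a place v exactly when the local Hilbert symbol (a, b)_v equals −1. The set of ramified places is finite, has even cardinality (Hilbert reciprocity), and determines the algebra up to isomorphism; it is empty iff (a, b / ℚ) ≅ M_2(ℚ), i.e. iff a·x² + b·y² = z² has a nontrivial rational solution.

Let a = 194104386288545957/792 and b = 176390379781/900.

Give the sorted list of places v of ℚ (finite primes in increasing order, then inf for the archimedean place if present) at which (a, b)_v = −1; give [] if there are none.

Mod squares: a ≡ 220286, b ≡ 73465381. Check v ∈ {∞, 2, 3, 5, 7, 11, 17, 19, 23, 29, 31, 41}.
v=19: a=19^1·(≡17), b=19^1·(≡4) mod 19; (17|19)=+1, (4|19)=+1; (−1)^{1·1·9}·(+1)^1·(+1)^1 = -1.
v=5: a=5^0·(≡1), b=5^-2·(≡1) mod 5; (1|5)=+1, (1|5)=+1; (−1)^{0·-2·2}·(+1)^-2·(+1)^0 = +1.
v=3: a=3^-2·(≡2), b=3^-2·(≡1) mod 3; (2|3)=-1, (1|3)=+1; (−1)^{-2·-2·1}·(-1)^-2·(+1)^-2 = +1.
v=41: a=41^2·(≡38), b=41^0·(≡2) mod 41; (38|41)=-1, (2|41)=+1; (−1)^{2·0·20}·(-1)^0·(+1)^2 = +1.
v=7: a=7^2·(≡6), b=7^4·(≡6) mod 7; (6|7)=-1, (6|7)=-1; (−1)^{2·4·3}·(-1)^4·(-1)^2 = +1.
v=23: a=23^4·(≡21), b=23^1·(≡20) mod 23; (21|23)=-1, (20|23)=-1; (−1)^{4·1·11}·(-1)^1·(-1)^4 = -1.
v=∞: 220286 > 0 and 73465381 > 0  ⇒  (a,b)_∞ = +1.
v=2: v_2(a)=-3, v_2(b)=-2; units ≡ 7, 5 (mod 8); ε·ε+αω+βω = 1·0+-3·1+-2·0 ≡ 1  ⇒  (a,b)_2 = -1.
v=29: a=29^2·(≡15), b=29^1·(≡7) mod 29; (15|29)=-1, (7|29)=+1; (−1)^{2·1·14}·(-1)^1·(+1)^2 = -1.
v=17: a=17^1·(≡15), b=17^1·(≡2) mod 17; (15|17)=+1, (2|17)=+1; (−1)^{1·1·8}·(+1)^1·(+1)^1 = +1.
v=11: a=11^-1·(≡8), b=11^1·(≡7) mod 11; (8|11)=-1, (7|11)=-1; (−1)^{-1·1·5}·(-1)^1·(-1)^-1 = -1.
v=31: a=31^1·(≡19), b=31^1·(≡9) mod 31; (19|31)=+1, (9|31)=+1; (−1)^{1·1·15}·(+1)^1·(+1)^1 = -1.
Ram(220286, 73465381) = {2, 11, 19, 23, 29, 31}; no ℚ_2-point on the conic.

[2, 11, 19, 23, 29, 31]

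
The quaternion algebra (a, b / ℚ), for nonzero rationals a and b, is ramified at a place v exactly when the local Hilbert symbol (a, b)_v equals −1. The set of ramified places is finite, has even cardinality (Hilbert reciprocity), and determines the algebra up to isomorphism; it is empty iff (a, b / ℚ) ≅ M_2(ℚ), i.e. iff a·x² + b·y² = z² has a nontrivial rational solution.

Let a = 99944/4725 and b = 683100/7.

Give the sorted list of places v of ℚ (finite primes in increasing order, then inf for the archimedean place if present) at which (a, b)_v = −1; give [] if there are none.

[11, 23]

(a, b) ≡ (546, 5313) mod (ℚ^×)²; places V = {2, 3, 5, 7, 11, 13, 23, 31, ∞}.
(a,b)_11: α=0, u≡7; β=1, v≡7 (mod 11); (7|11)=-1, (7|11)=-1; sign (−1)^0·-1^1·-1^0 = -1.
(a,b)_31: α=2, u≡8; β=0, v≡11 (mod 31); (8|31)=+1, (11|31)=-1; sign (−1)^0·+1^0·-1^2 = +1.
(a,b)_2: α=3, β=2; u≡1, v≡1 (mod 8); ε(u)ε(v)=0·0, αω(v)=3·0, βω(u)=2·0; sum ≡ 0  ⇒  +1.
(a,b)_∞: sgn(546)=+, sgn(5313)=+, so +1.
(a,b)_13: α=1, u≡3; β=0, v≡4 (mod 13); (3|13)=+1, (4|13)=+1; sign (−1)^0·+1^0·+1^1 = +1.
(a,b)_7: α=-1, u≡4; β=-1, v≡5 (mod 7); (4|7)=+1, (5|7)=-1; sign (−1)^1·+1^-1·-1^-1 = +1.
(a,b)_5: α=-2, u≡1; β=2, v≡2 (mod 5); (1|5)=+1, (2|5)=-1; sign (−1)^0·+1^2·-1^-2 = +1.
(a,b)_3: α=-3, u≡2; β=3, v≡1 (mod 3); (2|3)=-1, (1|3)=+1; sign (−1)^1·-1^3·+1^-3 = +1.
(a,b)_23: α=0, u≡17; β=1, v≡1 (mod 23); (17|23)=-1, (1|23)=+1; sign (−1)^0·-1^1·+1^0 = -1.
(546, 5313 / ℚ) ramifies at {11, 23}: a division algebra.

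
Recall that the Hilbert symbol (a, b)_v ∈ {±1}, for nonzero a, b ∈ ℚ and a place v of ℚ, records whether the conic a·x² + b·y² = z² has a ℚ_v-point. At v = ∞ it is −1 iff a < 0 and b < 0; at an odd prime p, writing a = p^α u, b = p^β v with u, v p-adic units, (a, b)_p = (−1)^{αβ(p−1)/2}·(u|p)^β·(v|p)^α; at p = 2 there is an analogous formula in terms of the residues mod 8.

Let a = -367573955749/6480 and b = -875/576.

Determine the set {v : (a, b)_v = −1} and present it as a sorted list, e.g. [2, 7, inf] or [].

(a, b) ≡ (-230945, -35) mod (ℚ^×)²; places V = {2, 3, 5, 7, 11, 13, 17, 19, 31, ∞}.
(a,b)_17: α=1, u≡1; β=0, v≡4 (mod 17); (1|17)=+1, (4|17)=+1; sign (−1)^0·+1^0·+1^1 = +1.
(a,b)_3: α=-4, u≡1; β=-2, v≡1 (mod 3); (1|3)=+1, (1|3)=+1; sign (−1)^0·+1^-2·+1^-4 = +1.
(a,b)_19: α=1, u≡5; β=0, v≡3 (mod 19); (5|19)=+1, (3|19)=-1; sign (−1)^0·+1^0·-1^1 = -1.
(a,b)_11: α=1, u≡9; β=0, v≡4 (mod 11); (9|11)=+1, (4|11)=+1; sign (−1)^0·+1^0·+1^1 = +1.
(a,b)_2: α=-4, β=-6; u≡7, v≡5 (mod 8); ε(u)ε(v)=1·0, αω(v)=-4·1, βω(u)=-6·0; sum ≡ 0  ⇒  +1.
(a,b)_13: α=3, u≡11; β=0, v≡12 (mod 13); (11|13)=-1, (12|13)=+1; sign (−1)^0·-1^0·+1^3 = +1.
(a,b)_31: α=2, u≡4; β=0, v≡22 (mod 31); (4|31)=+1, (22|31)=-1; sign (−1)^0·+1^0·-1^2 = +1.
(a,b)_7: α=2, u≡3; β=1, v≡4 (mod 7); (3|7)=-1, (4|7)=+1; sign (−1)^0·-1^1·+1^2 = -1.
(a,b)_5: α=-1, u≡1; β=3, v≡3 (mod 5); (1|5)=+1, (3|5)=-1; sign (−1)^0·+1^3·-1^-1 = -1.
(a,b)_∞: sgn(-230945)=−, sgn(-35)=−, so -1.
Ram(-230945, -35) = {5, 7, 19, ∞}; no ℚ_5-point on the conic.

[5, 7, 19, inf]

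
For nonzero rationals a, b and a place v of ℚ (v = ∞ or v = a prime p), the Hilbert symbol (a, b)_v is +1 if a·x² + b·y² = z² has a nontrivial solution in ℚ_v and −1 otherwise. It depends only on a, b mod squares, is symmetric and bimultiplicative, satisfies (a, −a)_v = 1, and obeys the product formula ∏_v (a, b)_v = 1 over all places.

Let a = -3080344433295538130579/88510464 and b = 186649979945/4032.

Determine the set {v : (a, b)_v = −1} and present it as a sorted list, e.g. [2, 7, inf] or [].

[7, 13, 17, 19]

Mod squares: a ≡ -11, b ≡ 1616615. Check v ∈ {∞, 2, 3, 5, 7, 11, 13, 17, 19, 29, 31}.
v=29: a=29^2·(≡27), b=29^2·(≡14) mod 29; (27|29)=-1, (14|29)=-1; (−1)^{2·2·14}·(-1)^2·(-1)^2 = +1.
v=19: a=19^2·(≡18), b=19^1·(≡12) mod 19; (18|19)=-1, (12|19)=-1; (−1)^{2·1·9}·(-1)^1·(-1)^2 = -1.
v=13: a=13^4·(≡5), b=13^1·(≡1) mod 13; (5|13)=-1, (1|13)=+1; (−1)^{4·1·6}·(-1)^1·(+1)^4 = -1.
v=11: a=11^3·(≡10), b=11^1·(≡5) mod 11; (10|11)=-1, (5|11)=+1; (−1)^{3·1·5}·(-1)^1·(+1)^3 = +1.
v=7: a=7^-4·(≡5), b=7^-1·(≡1) mod 7; (5|7)=-1, (1|7)=+1; (−1)^{-4·-1·3}·(-1)^-1·(+1)^-4 = -1.
v=17: a=17^2·(≡3), b=17^1·(≡14) mod 17; (3|17)=-1, (14|17)=-1; (−1)^{2·1·8}·(-1)^1·(-1)^2 = -1.
v=∞: -11 < 0 and 1616615 > 0  ⇒  (a,b)_∞ = +1.
v=2: v_2(a)=-12, v_2(b)=-6; units ≡ 5, 7 (mod 8); ε·ε+αω+βω = 0·1+-12·0+-6·1 ≡ 0  ⇒  (a,b)_2 = +1.
v=31: a=31^4·(≡16), b=31^2·(≡21) mod 31; (16|31)=+1, (21|31)=-1; (−1)^{4·2·15}·(+1)^2·(-1)^4 = +1.
v=3: a=3^-2·(≡1), b=3^-2·(≡2) mod 3; (1|3)=+1, (2|3)=-1; (−1)^{-2·-2·1}·(+1)^-2·(-1)^-2 = +1.
v=5: a=5^0·(≡4), b=5^1·(≡2) mod 5; (4|5)=+1, (2|5)=-1; (−1)^{0·1·2}·(+1)^1·(-1)^0 = +1.
|Ram(-11, 1616615)| = 4, even; anisotropic at {7, 13, 17, 19}.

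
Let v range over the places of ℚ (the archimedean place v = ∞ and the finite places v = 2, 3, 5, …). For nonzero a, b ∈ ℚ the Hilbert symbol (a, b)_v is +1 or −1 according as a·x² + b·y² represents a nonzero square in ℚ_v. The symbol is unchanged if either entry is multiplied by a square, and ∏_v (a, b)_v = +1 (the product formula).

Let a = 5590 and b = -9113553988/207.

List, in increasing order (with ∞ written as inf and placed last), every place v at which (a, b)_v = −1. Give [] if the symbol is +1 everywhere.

Mod squares: a ≡ 5590, b ≡ -3579191. Check v ∈ {∞, 2, 3, 5, 7, 11, 13, 23, 43, 47}.
v=7: a=7^0·(≡4), b=7^1·(≡4) mod 7; (4|7)=+1, (4|7)=+1; (−1)^{0·1·3}·(+1)^1·(+1)^0 = +1.
v=43: a=43^1·(≡1), b=43^1·(≡9) mod 43; (1|43)=+1, (9|43)=+1; (−1)^{1·1·21}·(+1)^1·(+1)^1 = -1.
v=2: v_2(a)=1, v_2(b)=2; units ≡ 3, 1 (mod 8); ε·ε+αω+βω = 1·0+1·0+2·1 ≡ 0  ⇒  (a,b)_2 = +1.
v=13: a=13^1·(≡1), b=13^0·(≡6) mod 13; (1|13)=+1, (6|13)=-1; (−1)^{1·0·6}·(+1)^0·(-1)^1 = -1.
v=23: a=23^0·(≡1), b=23^-1·(≡16) mod 23; (1|23)=+1, (16|23)=+1; (−1)^{0·-1·11}·(+1)^-1·(+1)^0 = +1.
v=5: a=5^1·(≡3), b=5^0·(≡1) mod 5; (3|5)=-1, (1|5)=+1; (−1)^{1·0·2}·(-1)^0·(+1)^1 = +1.
v=11: a=11^0·(≡2), b=11^5·(≡2) mod 11; (2|11)=-1, (2|11)=-1; (−1)^{0·5·5}·(-1)^5·(-1)^0 = -1.
v=∞: 5590 > 0 and -3579191 < 0  ⇒  (a,b)_∞ = +1.
v=47: a=47^0·(≡44), b=47^1·(≡25) mod 47; (44|47)=-1, (25|47)=+1; (−1)^{0·1·23}·(-1)^1·(+1)^0 = -1.
v=3: a=3^0·(≡1), b=3^-2·(≡1) mod 3; (1|3)=+1, (1|3)=+1; (−1)^{0·-2·1}·(+1)^-2·(+1)^0 = +1.
(5590, -3579191 / ℚ) ramifies at {11, 13, 43, 47}: a division algebra.

[11, 13, 43, 47]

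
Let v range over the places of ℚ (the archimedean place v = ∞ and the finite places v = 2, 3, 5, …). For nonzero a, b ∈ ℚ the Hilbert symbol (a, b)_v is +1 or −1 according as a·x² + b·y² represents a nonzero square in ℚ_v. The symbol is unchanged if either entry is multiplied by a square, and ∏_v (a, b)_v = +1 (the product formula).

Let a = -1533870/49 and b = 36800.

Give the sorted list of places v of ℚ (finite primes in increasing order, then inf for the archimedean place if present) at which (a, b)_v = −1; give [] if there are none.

(a, b) ≡ (-170430, 23) mod (ℚ^×)²; places V = {2, 3, 5, 7, 13, 19, 23, ∞}.
(a,b)_19: α=1, u≡7; β=0, v≡16 (mod 19); (7|19)=+1, (16|19)=+1; sign (−1)^0·+1^0·+1^1 = +1.
(a,b)_7: α=-2, u≡5; β=0, v≡1 (mod 7); (5|7)=-1, (1|7)=+1; sign (−1)^0·-1^0·+1^-2 = +1.
(a,b)_∞: sgn(-170430)=−, sgn(23)=+, so +1.
(a,b)_13: α=1, u≡5; β=0, v≡10 (mod 13); (5|13)=-1, (10|13)=+1; sign (−1)^0·-1^0·+1^1 = +1.
(a,b)_23: α=1, u≡11; β=1, v≡13 (mod 23); (11|23)=-1, (13|23)=+1; sign (−1)^1·-1^1·+1^1 = +1.
(a,b)_2: α=1, β=6; u≡1, v≡7 (mod 8); ε(u)ε(v)=0·1, αω(v)=1·0, βω(u)=6·0; sum ≡ 0  ⇒  +1.
(a,b)_5: α=1, u≡4; β=2, v≡2 (mod 5); (4|5)=+1, (2|5)=-1; sign (−1)^0·+1^2·-1^1 = -1.
(a,b)_3: α=3, u≡1; β=0, v≡2 (mod 3); (1|3)=+1, (2|3)=-1; sign (−1)^0·+1^0·-1^3 = -1.
Ram(-170430, 23) = {3, 5}; no ℚ_3-point on the conic.

[3, 5]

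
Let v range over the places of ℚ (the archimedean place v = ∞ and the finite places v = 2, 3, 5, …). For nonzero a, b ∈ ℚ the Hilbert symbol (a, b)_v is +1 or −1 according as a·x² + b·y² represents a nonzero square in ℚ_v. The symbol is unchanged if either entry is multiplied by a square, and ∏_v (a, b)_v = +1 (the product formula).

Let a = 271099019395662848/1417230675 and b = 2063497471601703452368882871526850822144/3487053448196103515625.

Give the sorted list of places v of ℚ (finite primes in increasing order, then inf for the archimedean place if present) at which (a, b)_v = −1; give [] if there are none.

[19, 53]

Mod squares: a ≡ 45046131, b ≡ 3286. Check v ∈ {∞, 2, 3, 5, 7, 13, 17, 19, 23, 31, 37, 53}.
v=13: a=13^3·(≡6), b=13^4·(≡10) mod 13; (6|13)=-1, (10|13)=+1; (−1)^{3·4·6}·(-1)^4·(+1)^3 = +1.
v=5: a=5^-2·(≡4), b=5^-10·(≡4) mod 5; (4|5)=+1, (4|5)=+1; (−1)^{-2·-10·2}·(+1)^-10·(+1)^-2 = +1.
v=17: a=17^2·(≡5), b=17^4·(≡10) mod 17; (5|17)=-1, (10|17)=-1; (−1)^{2·4·8}·(-1)^4·(-1)^2 = +1.
v=37: a=37^1·(≡14), b=37^2·(≡34) mod 37; (14|37)=-1, (34|37)=+1; (−1)^{1·2·18}·(-1)^2·(+1)^1 = +1.
v=53: a=53^1·(≡35), b=53^3·(≡46) mod 53; (35|53)=-1, (46|53)=+1; (−1)^{1·3·26}·(-1)^3·(+1)^1 = -1.
v=23: a=23^-2·(≡19), b=23^-4·(≡5) mod 23; (19|23)=-1, (5|23)=-1; (−1)^{-2·-4·11}·(-1)^-4·(-1)^-2 = +1.
v=7: a=7^-2·(≡2), b=7^-4·(≡6) mod 7; (2|7)=+1, (6|7)=-1; (−1)^{-2·-4·3}·(+1)^-4·(-1)^-2 = +1.
v=3: a=3^-7·(≡2), b=3^-12·(≡1) mod 3; (2|3)=-1, (1|3)=+1; (−1)^{-7·-12·1}·(-1)^-12·(+1)^-7 = +1.
v=31: a=31^1·(≡19), b=31^3·(≡6) mod 31; (19|31)=+1, (6|31)=-1; (−1)^{1·3·15}·(+1)^3·(-1)^1 = +1.
v=19: a=19^3·(≡3), b=19^8·(≡15) mod 19; (3|19)=-1, (15|19)=-1; (−1)^{3·8·9}·(-1)^8·(-1)^3 = -1.
v=∞: 45046131 > 0 and 3286 > 0  ⇒  (a,b)_∞ = +1.
v=2: v_2(a)=10, v_2(b)=23; units ≡ 3, 3 (mod 8); ε·ε+αω+βω = 1·1+10·1+23·1 ≡ 0  ⇒  (a,b)_2 = +1.
(45046131, 3286 / ℚ) ramifies at {19, 53}: a division algebra.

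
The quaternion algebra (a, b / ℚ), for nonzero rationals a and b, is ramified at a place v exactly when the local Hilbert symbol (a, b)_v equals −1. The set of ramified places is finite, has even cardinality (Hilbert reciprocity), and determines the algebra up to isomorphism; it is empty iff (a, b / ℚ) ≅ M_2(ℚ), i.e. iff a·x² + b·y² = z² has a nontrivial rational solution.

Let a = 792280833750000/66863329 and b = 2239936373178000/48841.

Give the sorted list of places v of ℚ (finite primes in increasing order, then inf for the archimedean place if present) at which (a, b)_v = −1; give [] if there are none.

Mod squares: a ≡ 1015, b ≡ 1793505. Check v ∈ {∞, 2, 3, 5, 7, 13, 17, 19, 29, 31, 37}.
v=37: a=37^-2·(≡28), b=37^0·(≡26) mod 37; (28|37)=+1, (26|37)=+1; (−1)^{-2·0·18}·(+1)^0·(+1)^-2 = +1.
v=31: a=31^2·(≡22), b=31^3·(≡14) mod 31; (22|31)=-1, (14|31)=+1; (−1)^{2·3·15}·(-1)^3·(+1)^2 = -1.
v=13: a=13^-2·(≡3), b=13^-2·(≡1) mod 13; (3|13)=+1, (1|13)=+1; (−1)^{-2·-2·6}·(+1)^-2·(+1)^-2 = +1.
v=17: a=17^-2·(≡14), b=17^-2·(≡6) mod 17; (14|17)=-1, (6|17)=-1; (−1)^{-2·-2·8}·(-1)^-2·(-1)^-2 = +1.
v=3: a=3^2·(≡1), b=3^3·(≡1) mod 3; (1|3)=+1, (1|3)=+1; (−1)^{2·3·1}·(+1)^3·(+1)^2 = +1.
v=19: a=19^2·(≡8), b=19^3·(≡8) mod 19; (8|19)=-1, (8|19)=-1; (−1)^{2·3·9}·(-1)^3·(-1)^2 = -1.
v=2: v_2(a)=4, v_2(b)=4; units ≡ 7, 1 (mod 8); ε·ε+αω+βω = 1·0+4·0+4·0 ≡ 0  ⇒  (a,b)_2 = +1.
v=29: a=29^1·(≡16), b=29^1·(≡17) mod 29; (16|29)=+1, (17|29)=-1; (−1)^{1·1·14}·(+1)^1·(-1)^1 = -1.
v=5: a=5^7·(≡3), b=5^3·(≡4) mod 5; (3|5)=-1, (4|5)=+1; (−1)^{7·3·2}·(-1)^3·(+1)^7 = -1.
v=7: a=7^1·(≡6), b=7^1·(≡1) mod 7; (6|7)=-1, (1|7)=+1; (−1)^{1·1·3}·(-1)^1·(+1)^1 = +1.
v=∞: 1015 > 0 and 1793505 > 0  ⇒  (a,b)_∞ = +1.
|Ram(1015, 1793505)| = 4, even; anisotropic at {5, 19, 29, 31}.

[5, 19, 29, 31]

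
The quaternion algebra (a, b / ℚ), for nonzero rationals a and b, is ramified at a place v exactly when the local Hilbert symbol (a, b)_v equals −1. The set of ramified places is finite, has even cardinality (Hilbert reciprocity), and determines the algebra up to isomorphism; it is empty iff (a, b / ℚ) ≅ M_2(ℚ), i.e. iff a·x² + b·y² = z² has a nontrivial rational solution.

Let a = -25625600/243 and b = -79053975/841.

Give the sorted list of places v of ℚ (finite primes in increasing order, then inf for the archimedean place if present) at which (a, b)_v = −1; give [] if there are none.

[3, inf]

Mod squares: a ≡ -3003, b ≡ -231. Check v ∈ {∞, 2, 3, 5, 7, 11, 13, 29}.
v=∞: -3003 < 0 and -231 < 0  ⇒  (a,b)_∞ = -1.
v=2: v_2(a)=10, v_2(b)=0; units ≡ 5, 1 (mod 8); ε·ε+αω+βω = 0·0+10·0+0·1 ≡ 0  ⇒  (a,b)_2 = +1.
v=11: a=11^1·(≡2), b=11^1·(≡3) mod 11; (2|11)=-1, (3|11)=+1; (−1)^{1·1·5}·(-1)^1·(+1)^1 = +1.
v=3: a=3^-5·(≡1), b=3^5·(≡1) mod 3; (1|3)=+1, (1|3)=+1; (−1)^{-5·5·1}·(+1)^5·(+1)^-5 = -1.
v=13: a=13^1·(≡9), b=13^2·(≡12) mod 13; (9|13)=+1, (12|13)=+1; (−1)^{1·2·6}·(+1)^2·(+1)^1 = +1.
v=5: a=5^2·(≡2), b=5^2·(≡1) mod 5; (2|5)=-1, (1|5)=+1; (−1)^{2·2·2}·(-1)^2·(+1)^2 = +1.
v=29: a=29^0·(≡28), b=29^-2·(≡25) mod 29; (28|29)=+1, (25|29)=+1; (−1)^{0·-2·14}·(+1)^-2·(+1)^0 = +1.
v=7: a=7^1·(≡5), b=7^1·(≡4) mod 7; (5|7)=-1, (4|7)=+1; (−1)^{1·1·3}·(-1)^1·(+1)^1 = +1.
|Ram(-3003, -231)| = 2, even; anisotropic at {3, ∞}.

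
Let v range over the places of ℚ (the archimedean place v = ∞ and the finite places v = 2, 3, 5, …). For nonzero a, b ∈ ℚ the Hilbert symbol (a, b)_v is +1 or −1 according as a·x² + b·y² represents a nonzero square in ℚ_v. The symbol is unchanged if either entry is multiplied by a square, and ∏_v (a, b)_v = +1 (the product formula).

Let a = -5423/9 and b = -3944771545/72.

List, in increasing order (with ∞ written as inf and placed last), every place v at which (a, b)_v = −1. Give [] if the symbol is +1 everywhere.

[5, 11, 13, inf]

(a, b) ≡ (-5423, -21854690) mod (ℚ^×)²; places V = {2, 3, 5, 11, 13, 17, 19, 29, 31, ∞}.
(a,b)_3: α=-2, u≡1; β=-2, v≡1 (mod 3); (1|3)=+1, (1|3)=+1; sign (−1)^0·+1^-2·+1^-2 = +1.
(a,b)_13: α=0, u≡7; β=1, v≡1 (mod 13); (7|13)=-1, (1|13)=+1; sign (−1)^0·-1^1·+1^0 = -1.
(a,b)_31: α=0, u≡14; β=1, v≡12 (mod 31); (14|31)=+1, (12|31)=-1; sign (−1)^0·+1^1·-1^0 = +1.
(a,b)_11: α=1, u≡10; β=1, v≡6 (mod 11); (10|11)=-1, (6|11)=-1; sign (−1)^1·-1^1·-1^1 = -1.
(a,b)_17: α=1, u≡8; β=1, v≡2 (mod 17); (8|17)=+1, (2|17)=+1; sign (−1)^0·+1^1·+1^1 = +1.
(a,b)_2: α=0, β=-3; u≡1, v≡7 (mod 8); ε(u)ε(v)=0·1, αω(v)=0·0, βω(u)=-3·0; sum ≡ 0  ⇒  +1.
(a,b)_∞: sgn(-5423)=−, sgn(-21854690)=−, so -1.
(a,b)_29: α=1, u≡5; β=1, v≡5 (mod 29); (5|29)=+1, (5|29)=+1; sign (−1)^0·+1^1·+1^1 = +1.
(a,b)_19: α=0, u≡16; β=2, v≡2 (mod 19); (16|19)=+1, (2|19)=-1; sign (−1)^0·+1^2·-1^0 = +1.
(a,b)_5: α=0, u≡3; β=1, v≡3 (mod 5); (3|5)=-1, (3|5)=-1; sign (−1)^0·-1^1·-1^0 = -1.
(-5423, -21854690 / ℚ) ramifies at {5, 11, 13, ∞}: a division algebra.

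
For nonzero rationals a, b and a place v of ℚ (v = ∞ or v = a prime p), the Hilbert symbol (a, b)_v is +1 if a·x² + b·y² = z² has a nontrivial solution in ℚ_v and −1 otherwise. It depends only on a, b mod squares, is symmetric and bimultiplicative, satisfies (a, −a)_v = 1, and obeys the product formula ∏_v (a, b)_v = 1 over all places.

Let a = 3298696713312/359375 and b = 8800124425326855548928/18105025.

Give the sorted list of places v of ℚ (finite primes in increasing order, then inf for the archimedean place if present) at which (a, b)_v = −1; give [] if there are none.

Mod squares: a ≡ 2348346, b ≡ 143. Check v ∈ {∞, 2, 3, 5, 7, 11, 13, 17, 23, 29, 37}.
v=∞: 2348346 > 0 and 143 > 0  ⇒  (a,b)_∞ = +1.
v=5: a=5^-6·(≡4), b=5^-2·(≡3) mod 5; (4|5)=+1, (3|5)=-1; (−1)^{-6·-2·2}·(+1)^-2·(-1)^-6 = +1.
v=2: v_2(a)=5, v_2(b)=12; units ≡ 5, 7 (mod 8); ε·ε+αω+βω = 0·1+5·0+12·1 ≡ 0  ⇒  (a,b)_2 = +1.
v=11: a=11^1·(≡3), b=11^3·(≡7) mod 11; (3|11)=+1, (7|11)=-1; (−1)^{1·3·5}·(+1)^3·(-1)^1 = +1.
v=3: a=3^1·(≡1), b=3^2·(≡2) mod 3; (1|3)=+1, (2|3)=-1; (−1)^{1·2·1}·(+1)^2·(-1)^1 = -1.
v=23: a=23^-1·(≡20), b=23^-2·(≡14) mod 23; (20|23)=-1, (14|23)=-1; (−1)^{-1·-2·11}·(-1)^-2·(-1)^-1 = -1.
v=29: a=29^2·(≡9), b=29^0·(≡15) mod 29; (9|29)=+1, (15|29)=-1; (−1)^{2·0·14}·(+1)^0·(-1)^2 = +1.
v=7: a=7^5·(≡5), b=7^10·(≡3) mod 7; (5|7)=-1, (3|7)=-1; (−1)^{5·10·3}·(-1)^10·(-1)^5 = -1.
v=13: a=13^1·(≡6), b=13^3·(≡11) mod 13; (6|13)=-1, (11|13)=-1; (−1)^{1·3·6}·(-1)^3·(-1)^1 = +1.
v=37: a=37^0·(≡33), b=37^-2·(≡15) mod 37; (33|37)=+1, (15|37)=-1; (−1)^{0·-2·18}·(+1)^-2·(-1)^0 = +1.
v=17: a=17^1·(≡15), b=17^2·(≡6) mod 17; (15|17)=+1, (6|17)=-1; (−1)^{1·2·8}·(+1)^2·(-1)^1 = -1.
Ram(2348346, 143) = {3, 7, 17, 23}; no ℚ_3-point on the conic.

[3, 7, 17, 23]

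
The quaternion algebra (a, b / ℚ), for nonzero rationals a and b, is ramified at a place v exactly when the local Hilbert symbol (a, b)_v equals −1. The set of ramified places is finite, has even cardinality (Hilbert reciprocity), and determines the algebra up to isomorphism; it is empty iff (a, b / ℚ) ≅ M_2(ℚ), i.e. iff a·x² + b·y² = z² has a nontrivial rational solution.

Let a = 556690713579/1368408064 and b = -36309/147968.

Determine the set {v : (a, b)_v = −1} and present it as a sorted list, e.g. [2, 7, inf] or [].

(a, b) ≡ (19, -1482) mod (ℚ^×)²; places V = {2, 3, 7, 11, 13, 17, 19, ∞}.
(a,b)_19: α=3, u≡9; β=1, v≡17 (mod 19); (9|19)=+1, (17|19)=+1; sign (−1)^1·+1^1·+1^3 = -1.
(a,b)_11: α=2, u≡7; β=0, v≡5 (mod 11); (7|11)=-1, (5|11)=+1; sign (−1)^0·-1^0·+1^2 = +1.
(a,b)_7: α=2, u≡3; β=2, v≡4 (mod 7); (3|7)=-1, (4|7)=+1; sign (−1)^0·-1^2·+1^2 = +1.
(a,b)_13: α=2, u≡5; β=1, v≡1 (mod 13); (5|13)=-1, (1|13)=+1; sign (−1)^0·-1^1·+1^2 = -1.
(a,b)_∞: sgn(19)=+, sgn(-1482)=−, so +1.
(a,b)_2: α=-14, β=-9; u≡3, v≡3 (mod 8); ε(u)ε(v)=1·1, αω(v)=-14·1, βω(u)=-9·1; sum ≡ 0  ⇒  +1.
(a,b)_17: α=-4, u≡15; β=-2, v≡10 (mod 17); (15|17)=+1, (10|17)=-1; sign (−1)^0·+1^-2·-1^-4 = +1.
(a,b)_3: α=4, u≡1; β=1, v≡1 (mod 3); (1|3)=+1, (1|3)=+1; sign (−1)^0·+1^1·+1^4 = +1.
|Ram(19, -1482)| = 2, even; anisotropic at {13, 19}.

[13, 19]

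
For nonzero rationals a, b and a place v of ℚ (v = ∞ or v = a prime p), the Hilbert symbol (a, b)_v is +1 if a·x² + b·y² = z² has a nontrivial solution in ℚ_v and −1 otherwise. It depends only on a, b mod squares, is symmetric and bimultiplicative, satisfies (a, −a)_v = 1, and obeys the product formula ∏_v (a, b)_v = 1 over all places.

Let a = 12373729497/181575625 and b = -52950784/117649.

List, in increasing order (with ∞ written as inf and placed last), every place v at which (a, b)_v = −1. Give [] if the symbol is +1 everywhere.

[17, 23]

Mod squares: a ≡ 17, b ≡ -391. Check v ∈ {∞, 2, 3, 5, 7, 11, 17, 23}.
v=11: a=11^-2·(≡6), b=11^0·(≡1) mod 11; (6|11)=-1, (1|11)=+1; (−1)^{-2·0·5}·(-1)^0·(+1)^-2 = +1.
v=3: a=3^2·(≡2), b=3^0·(≡2) mod 3; (2|3)=-1, (2|3)=-1; (−1)^{2·0·1}·(-1)^0·(-1)^2 = +1.
v=23: a=23^4·(≡14), b=23^3·(≡16) mod 23; (14|23)=-1, (16|23)=+1; (−1)^{4·3·11}·(-1)^3·(+1)^4 = -1.
v=∞: 17 > 0 and -391 < 0  ⇒  (a,b)_∞ = +1.
v=17: a=17^3·(≡1), b=17^1·(≡10) mod 17; (1|17)=+1, (10|17)=-1; (−1)^{3·1·8}·(+1)^1·(-1)^3 = -1.
v=5: a=5^-4·(≡2), b=5^0·(≡4) mod 5; (2|5)=-1, (4|5)=+1; (−1)^{-4·0·2}·(-1)^0·(+1)^-4 = +1.
v=2: v_2(a)=0, v_2(b)=8; units ≡ 1, 1 (mod 8); ε·ε+αω+βω = 0·0+0·0+8·0 ≡ 0  ⇒  (a,b)_2 = +1.
v=7: a=7^-4·(≡6), b=7^-6·(≡2) mod 7; (6|7)=-1, (2|7)=+1; (−1)^{-4·-6·3}·(-1)^-6·(+1)^-4 = +1.
Ram(17, -391) = {17, 23}; no ℚ_17-point on the conic.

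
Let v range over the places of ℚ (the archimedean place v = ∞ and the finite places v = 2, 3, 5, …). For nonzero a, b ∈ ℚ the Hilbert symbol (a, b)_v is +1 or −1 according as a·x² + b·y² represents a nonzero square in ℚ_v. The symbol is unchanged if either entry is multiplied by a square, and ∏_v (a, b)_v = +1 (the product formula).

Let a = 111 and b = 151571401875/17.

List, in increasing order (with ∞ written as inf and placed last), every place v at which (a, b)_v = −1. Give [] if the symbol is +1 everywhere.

[2, 37]

(a, b) ≡ (111, 51) mod (ℚ^×)²; places V = {2, 3, 5, 17, 37, ∞}.
(a,b)_17: α=0, u≡9; β=-1, v≡3 (mod 17); (9|17)=+1, (3|17)=-1; sign (−1)^0·+1^-1·-1^0 = +1.
(a,b)_5: α=0, u≡1; β=4, v≡4 (mod 5); (1|5)=+1, (4|5)=+1; sign (−1)^0·+1^4·+1^0 = +1.
(a,b)_∞: sgn(111)=+, sgn(51)=+, so +1.
(a,b)_3: α=1, u≡1; β=11, v≡2 (mod 3); (1|3)=+1, (2|3)=-1; sign (−1)^1·+1^11·-1^1 = +1.
(a,b)_2: α=0, β=0; u≡7, v≡3 (mod 8); ε(u)ε(v)=1·1, αω(v)=0·1, βω(u)=0·0; sum ≡ 1  ⇒  -1.
(a,b)_37: α=1, u≡3; β=2, v≡13 (mod 37); (3|37)=+1, (13|37)=-1; sign (−1)^0·+1^2·-1^1 = -1.
Ram(111, 51) = {2, 37}; no ℚ_2-point on the conic.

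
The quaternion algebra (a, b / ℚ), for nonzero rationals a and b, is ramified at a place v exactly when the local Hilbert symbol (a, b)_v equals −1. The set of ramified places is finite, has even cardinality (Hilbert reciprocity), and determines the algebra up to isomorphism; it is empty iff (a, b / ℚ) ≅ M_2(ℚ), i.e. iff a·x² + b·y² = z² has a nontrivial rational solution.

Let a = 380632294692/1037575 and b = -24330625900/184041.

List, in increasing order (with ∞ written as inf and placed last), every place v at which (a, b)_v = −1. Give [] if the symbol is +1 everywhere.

[3, 19, 23, 29, 31, 37]

Mod squares: a ≡ 191919, b ≡ -144739. Check v ∈ {∞, 2, 3, 5, 7, 11, 13, 19, 23, 29, 31, 37, 41}.
v=31: a=31^0·(≡13), b=31^1·(≡26) mod 31; (13|31)=-1, (26|31)=-1; (−1)^{0·1·15}·(-1)^1·(-1)^0 = -1.
v=11: a=11^-2·(≡2), b=11^-2·(≡8) mod 11; (2|11)=-1, (8|11)=-1; (−1)^{-2·-2·5}·(-1)^-2·(-1)^-2 = +1.
v=37: a=37^1·(≡4), b=37^0·(≡15) mod 37; (4|37)=+1, (15|37)=-1; (−1)^{1·0·18}·(+1)^0·(-1)^1 = -1.
v=∞: 191919 > 0 and -144739 < 0  ⇒  (a,b)_∞ = +1.
v=13: a=13^1·(≡6), b=13^-2·(≡3) mod 13; (6|13)=-1, (3|13)=+1; (−1)^{1·-2·6}·(-1)^-2·(+1)^1 = +1.
v=3: a=3^9·(≡1), b=3^-2·(≡2) mod 3; (1|3)=+1, (2|3)=-1; (−1)^{9·-2·1}·(+1)^-2·(-1)^9 = -1.
v=23: a=23^2·(≡22), b=23^1·(≡8) mod 23; (22|23)=-1, (8|23)=+1; (−1)^{2·1·11}·(-1)^1·(+1)^2 = -1.
v=5: a=5^-2·(≡4), b=5^2·(≡4) mod 5; (4|5)=+1, (4|5)=+1; (−1)^{-2·2·2}·(+1)^2·(+1)^-2 = +1.
v=19: a=19^1·(≡18), b=19^0·(≡3) mod 19; (18|19)=-1, (3|19)=-1; (−1)^{1·0·9}·(-1)^0·(-1)^1 = -1.
v=29: a=29^0·(≡27), b=29^1·(≡18) mod 29; (27|29)=-1, (18|29)=-1; (−1)^{0·1·14}·(-1)^1·(-1)^0 = -1.
v=2: v_2(a)=2, v_2(b)=2; units ≡ 7, 5 (mod 8); ε·ε+αω+βω = 1·0+2·1+2·0 ≡ 0  ⇒  (a,b)_2 = +1.
v=7: a=7^-3·(≡6), b=7^1·(≡4) mod 7; (6|7)=-1, (4|7)=+1; (−1)^{-3·1·3}·(-1)^1·(+1)^-3 = +1.
v=41: a=41^0·(≡25), b=41^2·(≡10) mod 41; (25|41)=+1, (10|41)=+1; (−1)^{0·2·20}·(+1)^2·(+1)^0 = +1.
Ram(191919, -144739) = {3, 19, 23, 29, 31, 37}; no ℚ_3-point on the conic.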